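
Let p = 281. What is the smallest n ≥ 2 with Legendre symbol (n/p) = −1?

(2/281) = +1, so 2 is a residue.
(3/281) = −1, so 3 is the smallest positive non-residue mod 281.

3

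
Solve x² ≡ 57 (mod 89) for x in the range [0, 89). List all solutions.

18, 71

89 ≡ 1 (mod 4), so we find a root by search.
Trying successive values, 18² = 324 ≡ 57 (mod 89). The other root is 89 − 18 = 71.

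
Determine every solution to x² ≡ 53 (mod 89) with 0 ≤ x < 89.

26, 63

89 ≡ 1 (mod 4), so we find a root by search.
Trying successive values, 26² = 676 ≡ 53 (mod 89). The other root is 89 − 26 = 63.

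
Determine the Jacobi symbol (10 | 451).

-1

Pull out 2: since 451 ≡ 3 (mod 8), (2/451) = -1.
Reciprocity: 5 ≡ 1 and 451 ≡ 3 (mod 4), so (5/451) = +(451/5).
Reduce top mod 5: now compute (1/5).
Reached (1/5) = 1. Collecting the sign flips along the way, the symbol is -1.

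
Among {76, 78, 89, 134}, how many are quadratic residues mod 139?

(76/139) = -1 → non-residue.
(78/139) = +1 → QR.
(89/139) = +1 → QR.
(134/139) = -1 → non-residue.
Total quadratic residues among the 4: 2.

2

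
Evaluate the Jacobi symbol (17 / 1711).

Reciprocity: 17 ≡ 1 and 1711 ≡ 3 (mod 4), so (17/1711) = +(1711/17).
Reduce top mod 17: now compute (11/17).
Reciprocity: 11 ≡ 3 and 17 ≡ 1 (mod 4), so (11/17) = +(17/11).
Reduce top mod 11: now compute (6/11).
Pull out 2: since 11 ≡ 3 (mod 8), (2/11) = -1.
Reciprocity: 3 ≡ 3 and 11 ≡ 3 (mod 4), so (3/11) = −(11/3).
Reduce top mod 3: now compute (2/3).
Pull out 2: since 3 ≡ 3 (mod 8), (2/3) = -1.
Reached (1/3) = 1. Collecting the sign flips along the way, the symbol is -1.

-1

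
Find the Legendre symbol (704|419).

Euler's criterion: (704/419) ≡ 285^209 (mod 419).
285^2 ≡ 358 (mod 419)
285^4 ≡ 369 (mod 419)
285^8 ≡ 405 (mod 419)
285^16 ≡ 196 (mod 419)
285^32 ≡ 287 (mod 419)
285^64 ≡ 245 (mod 419)
285^128 ≡ 108 (mod 419)
285^209 = 285^(128+64+16+1) ≡ 418 (mod 419).
Result is 418 ≡ −1, so (704/419) = −1.

-1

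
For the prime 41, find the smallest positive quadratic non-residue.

(2/41) = +1, so 2 is a residue.
(3/41) = −1, so 3 is the smallest positive non-residue mod 41.

3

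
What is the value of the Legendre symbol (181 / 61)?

-1

First reduce: 181 ≡ 59 (mod 61).
Reciprocity: 59 ≡ 3 and 61 ≡ 1 (mod 4), so (59/61) = +(61/59).
Reduce top mod 59: now compute (2/59).
Pull out 2: since 59 ≡ 3 (mod 8), (2/59) = -1.
Reached (1/59) = 1. Collecting the sign flips along the way, the symbol is -1.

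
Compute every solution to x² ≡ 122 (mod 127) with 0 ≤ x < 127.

54, 73

Since 127 ≡ 3 (mod 4), a square root of 122 is 122^((127+1)/4) = 122^32 mod 127.
Repeated squaring: 122^2≡25, 122^4≡117, 122^8≡100, 122^16≡94, 122^32≡73 (mod 127).
122^32 = 122^(32) ≡ 73 (mod 127).
Check: 73² = 5329 ≡ 122 (mod 127). The two roots are 54 and 73.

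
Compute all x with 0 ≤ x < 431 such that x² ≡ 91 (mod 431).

Since 431 ≡ 3 (mod 4), a square root of 91 is 91^((431+1)/4) = 91^108 mod 431.
Repeated squaring: 91^2≡92, 91^4≡275, 91^8≡200, 91^16≡348, 91^32≡424, 91^64≡49 (mod 431).
91^108 = 91^(64+32+8+4) ≡ 301 (mod 431).
Check: 301² = 90601 ≡ 91 (mod 431). The two roots are 130 and 301.

130, 301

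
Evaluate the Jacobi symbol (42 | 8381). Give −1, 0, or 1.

1

Pull out 2: since 8381 ≡ 5 (mod 8), (2/8381) = -1.
Reciprocity: 21 ≡ 1 and 8381 ≡ 1 (mod 4), so (21/8381) = +(8381/21).
Reduce top mod 21: now compute (2/21).
Pull out 2: since 21 ≡ 5 (mod 8), (2/21) = -1.
Reached (1/21) = 1. Collecting the sign flips along the way, the symbol is +1.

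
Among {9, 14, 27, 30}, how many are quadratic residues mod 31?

(9/31) = +1 → QR.
(14/31) = +1 → QR.
(27/31) = -1 → non-residue.
(30/31) = -1 → non-residue.
Total quadratic residues among the 4: 2.

2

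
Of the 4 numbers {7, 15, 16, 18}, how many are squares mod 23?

(7/23) = -1 → non-residue.
(15/23) = -1 → non-residue.
(16/23) = +1 → QR.
(18/23) = +1 → QR.
Total quadratic residues among the 4: 2.

2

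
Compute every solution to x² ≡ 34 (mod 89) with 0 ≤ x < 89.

89 ≡ 1 (mod 4), so we find a root by search.
Trying successive values, 37² = 1369 ≡ 34 (mod 89). The other root is 89 − 37 = 52.

37, 52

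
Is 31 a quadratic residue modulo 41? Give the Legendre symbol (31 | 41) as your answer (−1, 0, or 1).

1

Reciprocity: 31 ≡ 3 and 41 ≡ 1 (mod 4), so (31/41) = +(41/31).
Reduce top mod 31: now compute (10/31).
Pull out 2: since 31 ≡ 7 (mod 8), (2/31) = +1.
Reciprocity: 5 ≡ 1 and 31 ≡ 3 (mod 4), so (5/31) = +(31/5).
Reduce top mod 5: now compute (1/5).
Reached (1/5) = 1. Collecting the sign flips along the way, the symbol is +1.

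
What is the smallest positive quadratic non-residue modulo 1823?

5

(2/1823) = +1, so 2 is a residue.
(3/1823) = +1, so 3 is a residue.
(4/1823) = +1, so 4 is a residue.
(5/1823) = −1, so 5 is the smallest positive non-residue mod 1823.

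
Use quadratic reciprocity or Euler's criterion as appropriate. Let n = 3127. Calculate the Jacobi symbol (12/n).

-1

Pull out 2^2: since 3127 ≡ 7 (mod 8), (2/3127) = +1, so (2/3127)^2 = +1.
Reciprocity: 3 ≡ 3 and 3127 ≡ 3 (mod 4), so (3/3127) = −(3127/3).
Reduce top mod 3: now compute (1/3).
Reached (1/3) = 1. Collecting the sign flips along the way, the symbol is -1.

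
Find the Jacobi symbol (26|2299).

Pull out 2: since 2299 ≡ 3 (mod 8), (2/2299) = -1.
Reciprocity: 13 ≡ 1 and 2299 ≡ 3 (mod 4), so (13/2299) = +(2299/13).
Reduce top mod 13: now compute (11/13).
Reciprocity: 11 ≡ 3 and 13 ≡ 1 (mod 4), so (11/13) = +(13/11).
Reduce top mod 11: now compute (2/11).
Pull out 2: since 11 ≡ 3 (mod 8), (2/11) = -1.
Reached (1/11) = 1. Collecting the sign flips along the way, the symbol is +1.

1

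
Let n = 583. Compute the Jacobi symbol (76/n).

Pull out 2^2: since 583 ≡ 7 (mod 8), (2/583) = +1, so (2/583)^2 = +1.
Reciprocity: 19 ≡ 3 and 583 ≡ 3 (mod 4), so (19/583) = −(583/19).
Reduce top mod 19: now compute (13/19).
Reciprocity: 13 ≡ 1 and 19 ≡ 3 (mod 4), so (13/19) = +(19/13).
Reduce top mod 13: now compute (6/13).
Pull out 2: since 13 ≡ 5 (mod 8), (2/13) = -1.
Reciprocity: 3 ≡ 3 and 13 ≡ 1 (mod 4), so (3/13) = +(13/3).
Reduce top mod 3: now compute (1/3).
Reached (1/3) = 1. Collecting the sign flips along the way, the symbol is +1.

1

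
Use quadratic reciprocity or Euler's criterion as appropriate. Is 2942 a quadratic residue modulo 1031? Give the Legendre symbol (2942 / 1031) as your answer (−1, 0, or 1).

Euler's criterion: (2942/1031) ≡ 880^515 (mod 1031).
880^2 ≡ 119 (mod 1031)
880^4 ≡ 758 (mod 1031)
880^8 ≡ 297 (mod 1031)
880^16 ≡ 574 (mod 1031)
880^32 ≡ 587 (mod 1031)
880^64 ≡ 215 (mod 1031)
880^128 ≡ 861 (mod 1031)
880^256 ≡ 32 (mod 1031)
880^512 ≡ 1024 (mod 1031)
880^515 = 880^(512+2+1) ≡ 1 (mod 1031).
Result is 1, so (2942/1031) = 1.

1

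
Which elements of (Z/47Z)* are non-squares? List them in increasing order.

Square k = 1,…,23 (k and 47−k give the same square):
1²=1, 2²=4, 3²=9, 4²=16, 5²=25, 6²=36, 7²≡2, 8²≡17, 9²≡34, 10²≡6, 11²≡27, 12²≡3, 13²≡28, 14²≡8, 15²≡37, 16²≡21, 17²≡7, 18²≡42, 19²≡32, 20²≡24, 21²≡18, 22²≡14, 23²≡12 (mod 47).
The residues are {1, 2, 3, 4, 6, 7, 8, 9, 12, 14, 16, 17, 18, 21, 24, 25, 27, 28, 32, 34, 36, 37, 42}; the non-residues are the remaining 23 nonzero classes.

5, 10, 11, 13, 15, 19, 20, 22, 23, 26, 29, 30, 31, 33, 35, 38, 39, 40, 41, 43, 44, 45, 46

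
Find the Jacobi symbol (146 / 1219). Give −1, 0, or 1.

Pull out 2: since 1219 ≡ 3 (mod 8), (2/1219) = -1.
Reciprocity: 73 ≡ 1 and 1219 ≡ 3 (mod 4), so (73/1219) = +(1219/73).
Reduce top mod 73: now compute (51/73).
Reciprocity: 51 ≡ 3 and 73 ≡ 1 (mod 4), so (51/73) = +(73/51).
Reduce top mod 51: now compute (22/51).
Pull out 2: since 51 ≡ 3 (mod 8), (2/51) = -1.
Reciprocity: 11 ≡ 3 and 51 ≡ 3 (mod 4), so (11/51) = −(51/11).
Reduce top mod 11: now compute (7/11).
Reciprocity: 7 ≡ 3 and 11 ≡ 3 (mod 4), so (7/11) = −(11/7).
Reduce top mod 7: now compute (4/7).
Pull out 2^2: since 7 ≡ 7 (mod 8), (2/7) = +1, so (2/7)^2 = +1.
Reached (1/7) = 1. Collecting the sign flips along the way, the symbol is +1.

1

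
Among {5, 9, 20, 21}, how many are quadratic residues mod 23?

(5/23) = -1 → non-residue.
(9/23) = +1 → QR.
(20/23) = -1 → non-residue.
(21/23) = -1 → non-residue.
Total quadratic residues among the 4: 1.

1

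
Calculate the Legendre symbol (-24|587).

Euler's criterion: (-24/587) ≡ 563^293 (mod 587).
563^2 ≡ 576 (mod 587)
563^4 ≡ 121 (mod 587)
563^8 ≡ 553 (mod 587)
563^16 ≡ 569 (mod 587)
563^32 ≡ 324 (mod 587)
563^64 ≡ 490 (mod 587)
563^128 ≡ 17 (mod 587)
563^256 ≡ 289 (mod 587)
563^293 = 563^(256+32+4+1) ≡ 1 (mod 587).
Result is 1, so (-24/587) = 1.

1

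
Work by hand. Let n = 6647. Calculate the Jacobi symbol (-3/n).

-1

First reduce: -3 ≡ 6644 (mod 6647).
Pull out 2^2: since 6647 ≡ 7 (mod 8), (2/6647) = +1, so (2/6647)^2 = +1.
Reciprocity: 1661 ≡ 1 and 6647 ≡ 3 (mod 4), so (1661/6647) = +(6647/1661).
Reduce top mod 1661: now compute (3/1661).
Reciprocity: 3 ≡ 3 and 1661 ≡ 1 (mod 4), so (3/1661) = +(1661/3).
Reduce top mod 3: now compute (2/3).
Pull out 2: since 3 ≡ 3 (mod 8), (2/3) = -1.
Reached (1/3) = 1. Collecting the sign flips along the way, the symbol is -1.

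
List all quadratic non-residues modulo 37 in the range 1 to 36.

2 5 6 8 13 14 15 17 18 19 20 22 23 24 29 31 32 35

Square k = 1,…,18 (k and 37−k give the same square):
1²=1, 2²=4, 3²=9, 4²=16, 5²=25, 6²=36, 7²≡12, 8²≡27, 9²≡7, 10²≡26, 11²≡10, 12²≡33, 13²≡21, 14²≡11, 15²≡3, 16²≡34, 17²≡30, 18²≡28 (mod 37).
The residues are {1, 3, 4, 7, 9, 10, 11, 12, 16, 21, 25, 26, 27, 28, 30, 33, 34, 36}; the non-residues are the remaining 18 nonzero classes.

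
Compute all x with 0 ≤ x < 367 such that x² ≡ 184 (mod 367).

Since 367 ≡ 3 (mod 4), a square root of 184 is 184^((367+1)/4) = 184^92 mod 367.
Repeated squaring: 184^2≡92, 184^4≡23, 184^8≡162, 184^16≡187, 184^32≡104, 184^64≡173 (mod 367).
184^92 = 184^(64+16+8+4) ≡ 144 (mod 367).
Check: 144² = 20736 ≡ 184 (mod 367). The two roots are 144 and 223.

144, 223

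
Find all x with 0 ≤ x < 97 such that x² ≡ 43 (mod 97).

97 ≡ 1 (mod 4), so we find a root by search.
Trying successive values, 25² = 625 ≡ 43 (mod 97). The other root is 97 − 25 = 72.

25, 72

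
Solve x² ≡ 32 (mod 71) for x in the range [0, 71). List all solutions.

23, 48

Since 71 ≡ 3 (mod 4), a square root of 32 is 32^((71+1)/4) = 32^18 mod 71.
Repeated squaring: 32^2≡30, 32^4≡48, 32^8≡32, 32^16≡30 (mod 71).
32^18 = 32^(16+2) ≡ 48 (mod 71).
Check: 48² = 2304 ≡ 32 (mod 71). The two roots are 23 and 48.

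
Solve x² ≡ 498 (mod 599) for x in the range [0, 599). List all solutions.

Since 599 ≡ 3 (mod 4), a square root of 498 is 498^((599+1)/4) = 498^150 mod 599.
Repeated squaring: 498^2≡18, 498^4≡324, 498^8≡151, 498^16≡39, 498^32≡323, 498^64≡103, 498^128≡426 (mod 599).
498^150 = 498^(128+16+4+2) ≡ 405 (mod 599).
Check: 405² = 164025 ≡ 498 (mod 599). The two roots are 194 and 405.

194, 405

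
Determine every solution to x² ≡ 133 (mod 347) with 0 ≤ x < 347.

Since 347 ≡ 3 (mod 4), a square root of 133 is 133^((347+1)/4) = 133^87 mod 347.
Repeated squaring: 133^2≡339, 133^4≡64, 133^8≡279, 133^16≡113, 133^32≡277, 133^64≡42 (mod 347).
133^87 = 133^(64+16+4+2+1) ≡ 39 (mod 347).
Check: 39² = 1521 ≡ 133 (mod 347). The two roots are 39 and 308.

39, 308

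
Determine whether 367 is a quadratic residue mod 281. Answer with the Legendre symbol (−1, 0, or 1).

1

First reduce: 367 ≡ 86 (mod 281).
Pull out 2: since 281 ≡ 1 (mod 8), (2/281) = +1.
Reciprocity: 43 ≡ 3 and 281 ≡ 1 (mod 4), so (43/281) = +(281/43).
Reduce top mod 43: now compute (23/43).
Reciprocity: 23 ≡ 3 and 43 ≡ 3 (mod 4), so (23/43) = −(43/23).
Reduce top mod 23: now compute (20/23).
Pull out 2^2: since 23 ≡ 7 (mod 8), (2/23) = +1, so (2/23)^2 = +1.
Reciprocity: 5 ≡ 1 and 23 ≡ 3 (mod 4), so (5/23) = +(23/5).
Reduce top mod 5: now compute (3/5).
Reciprocity: 3 ≡ 3 and 5 ≡ 1 (mod 4), so (3/5) = +(5/3).
Reduce top mod 3: now compute (2/3).
Pull out 2: since 3 ≡ 3 (mod 8), (2/3) = -1.
Reached (1/3) = 1. Collecting the sign flips along the way, the symbol is +1.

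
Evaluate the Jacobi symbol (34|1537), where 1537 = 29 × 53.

Pull out 2: since 1537 ≡ 1 (mod 8), (2/1537) = +1.
Reciprocity: 17 ≡ 1 and 1537 ≡ 1 (mod 4), so (17/1537) = +(1537/17).
Reduce top mod 17: now compute (7/17).
Reciprocity: 7 ≡ 3 and 17 ≡ 1 (mod 4), so (7/17) = +(17/7).
Reduce top mod 7: now compute (3/7).
Reciprocity: 3 ≡ 3 and 7 ≡ 3 (mod 4), so (3/7) = −(7/3).
Reduce top mod 3: now compute (1/3).
Reached (1/3) = 1. Collecting the sign flips along the way, the symbol is -1.

-1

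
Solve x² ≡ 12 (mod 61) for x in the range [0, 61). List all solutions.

61 ≡ 1 (mod 4), so we find a root by search.
Trying successive values, 16² = 256 ≡ 12 (mod 61). The other root is 61 − 16 = 45.

16, 45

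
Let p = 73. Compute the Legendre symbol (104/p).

-1

Euler's criterion: (104/73) ≡ 31^36 (mod 73).
31^2 ≡ 12 (mod 73)
31^4 ≡ 71 (mod 73)
31^8 ≡ 4 (mod 73)
31^16 ≡ 16 (mod 73)
31^32 ≡ 37 (mod 73)
31^36 = 31^(32+4) ≡ 72 (mod 73).
Result is 72 ≡ −1, so (104/73) = −1.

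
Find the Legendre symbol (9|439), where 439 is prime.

Euler's criterion: (9/439) ≡ 9^219 (mod 439).
9^2 ≡ 81 (mod 439)
9^4 ≡ 415 (mod 439)
9^8 ≡ 137 (mod 439)
9^16 ≡ 331 (mod 439)
9^32 ≡ 250 (mod 439)
9^64 ≡ 162 (mod 439)
9^128 ≡ 343 (mod 439)
9^219 = 9^(128+64+16+8+2+1) ≡ 1 (mod 439).
Result is 1, so (9/439) = 1.

1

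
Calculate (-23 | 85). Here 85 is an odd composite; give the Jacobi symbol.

First reduce: -23 ≡ 62 (mod 85).
Pull out 2: since 85 ≡ 5 (mod 8), (2/85) = -1.
Reciprocity: 31 ≡ 3 and 85 ≡ 1 (mod 4), so (31/85) = +(85/31).
Reduce top mod 31: now compute (23/31).
Reciprocity: 23 ≡ 3 and 31 ≡ 3 (mod 4), so (23/31) = −(31/23).
Reduce top mod 23: now compute (8/23).
Pull out 2^3: since 23 ≡ 7 (mod 8), (2/23) = +1, so (2/23)^3 = +1.
Reached (1/23) = 1. Collecting the sign flips along the way, the symbol is +1.

1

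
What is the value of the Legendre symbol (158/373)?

Euler's criterion: (158/373) ≡ 158^186 (mod 373).
158^2 ≡ 346 (mod 373)
158^4 ≡ 356 (mod 373)
158^8 ≡ 289 (mod 373)
158^16 ≡ 342 (mod 373)
158^32 ≡ 215 (mod 373)
158^64 ≡ 346 (mod 373)
158^128 ≡ 356 (mod 373)
158^186 = 158^(128+32+16+8+2) ≡ 1 (mod 373).
Result is 1, so (158/373) = 1.

1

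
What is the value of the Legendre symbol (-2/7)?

-1

First reduce: -2 ≡ 5 (mod 7).
Reciprocity: 5 ≡ 1 and 7 ≡ 3 (mod 4), so (5/7) = +(7/5).
Reduce top mod 5: now compute (2/5).
Pull out 2: since 5 ≡ 5 (mod 8), (2/5) = -1.
Reached (1/5) = 1. Collecting the sign flips along the way, the symbol is -1.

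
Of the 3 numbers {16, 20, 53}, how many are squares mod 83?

(16/83) = +1 → QR.
(20/83) = -1 → non-residue.
(53/83) = -1 → non-residue.
Total quadratic residues among the 3: 1.

1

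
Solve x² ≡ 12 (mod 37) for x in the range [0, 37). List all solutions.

7, 30

37 ≡ 1 (mod 4), so we find a root by search.
Trying successive values, 7² = 49 ≡ 12 (mod 37). The other root is 37 − 7 = 30.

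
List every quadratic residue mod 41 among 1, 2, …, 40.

Square k = 1,…,20 (k and 41−k give the same square):
1²=1, 2²=4, 3²=9, 4²=16, 5²=25, 6²=36, 7²≡8, 8²≡23, 9²≡40, 10²≡18, 11²≡39, 12²≡21, 13²≡5, 14²≡32, 15²≡20, 16²≡10, 17²≡2, 18²≡37, 19²≡33, 20²≡31 (mod 41).
So the quadratic residues mod 41 are {1, 2, 4, 5, 8, 9, 10, 16, 18, 20, 21, 23, 25, 31, 32, 33, 36, 37, 39, 40}.

1, 2, 4, 5, 8, 9, 10, 16, 18, 20, 21, 23, 25, 31, 32, 33, 36, 37, 39, 40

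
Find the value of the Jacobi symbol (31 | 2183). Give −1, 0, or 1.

1

Reciprocity: 31 ≡ 3 and 2183 ≡ 3 (mod 4), so (31/2183) = −(2183/31).
Reduce top mod 31: now compute (13/31).
Reciprocity: 13 ≡ 1 and 31 ≡ 3 (mod 4), so (13/31) = +(31/13).
Reduce top mod 13: now compute (5/13).
Reciprocity: 5 ≡ 1 and 13 ≡ 1 (mod 4), so (5/13) = +(13/5).
Reduce top mod 5: now compute (3/5).
Reciprocity: 3 ≡ 3 and 5 ≡ 1 (mod 4), so (3/5) = +(5/3).
Reduce top mod 3: now compute (2/3).
Pull out 2: since 3 ≡ 3 (mod 8), (2/3) = -1.
Reached (1/3) = 1. Collecting the sign flips along the way, the symbol is +1.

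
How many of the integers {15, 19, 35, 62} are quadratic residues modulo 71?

(15/71) = +1 → QR.
(19/71) = +1 → QR.
(35/71) = -1 → non-residue.
(62/71) = -1 → non-residue.
Total quadratic residues among the 4: 2.

2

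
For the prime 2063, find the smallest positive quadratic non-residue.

(2/2063) = +1, so 2 is a residue.
(3/2063) = +1, so 3 is a residue.
(4/2063) = +1, so 4 is a residue.
(5/2063) = −1, so 5 is the smallest positive non-residue mod 2063.

5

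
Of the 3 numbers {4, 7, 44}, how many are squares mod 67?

1

(4/67) = +1 → QR.
(7/67) = -1 → non-residue.
(44/67) = -1 → non-residue.
Total quadratic residues among the 3: 1.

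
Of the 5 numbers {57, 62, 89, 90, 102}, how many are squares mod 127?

(57/127) = -1 → non-residue.
(62/127) = +1 → QR.
(89/127) = -1 → non-residue.
(90/127) = -1 → non-residue.
(102/127) = -1 → non-residue.
Total quadratic residues among the 5: 1.

1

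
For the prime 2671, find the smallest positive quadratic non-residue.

(2/2671) = +1, so 2 is a residue.
(3/2671) = −1, so 3 is the smallest positive non-residue mod 2671.

3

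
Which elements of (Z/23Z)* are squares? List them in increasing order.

1,2,3,4,6,8,9,12,13,16,18

Square k = 1,…,11 (k and 23−k give the same square):
1²=1, 2²=4, 3²=9, 4²=16, 5²≡2, 6²≡13, 7²≡3, 8²≡18, 9²≡12, 10²≡8, 11²≡6 (mod 23).
So the quadratic residues mod 23 are {1, 2, 3, 4, 6, 8, 9, 12, 13, 16, 18}.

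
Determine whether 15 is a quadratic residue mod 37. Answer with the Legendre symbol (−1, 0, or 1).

-1

Reciprocity: 15 ≡ 3 and 37 ≡ 1 (mod 4), so (15/37) = +(37/15).
Reduce top mod 15: now compute (7/15).
Reciprocity: 7 ≡ 3 and 15 ≡ 3 (mod 4), so (7/15) = −(15/7).
Reduce top mod 7: now compute (1/7).
Reached (1/7) = 1. Collecting the sign flips along the way, the symbol is -1.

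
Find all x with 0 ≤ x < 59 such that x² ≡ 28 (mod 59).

21, 38

Since 59 ≡ 3 (mod 4), a square root of 28 is 28^((59+1)/4) = 28^15 mod 59.
Repeated squaring: 28^2≡17, 28^4≡53, 28^8≡36 (mod 59).
28^15 = 28^(8+4+2+1) ≡ 21 (mod 59).
Check: 21² = 441 ≡ 28 (mod 59). The two roots are 21 and 38.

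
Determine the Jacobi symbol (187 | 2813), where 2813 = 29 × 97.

-1

Reciprocity: 187 ≡ 3 and 2813 ≡ 1 (mod 4), so (187/2813) = +(2813/187).
Reduce top mod 187: now compute (8/187).
Pull out 2^3: since 187 ≡ 3 (mod 8), (2/187) = -1, so (2/187)^3 = -1.
Reached (1/187) = 1. Collecting the sign flips along the way, the symbol is -1.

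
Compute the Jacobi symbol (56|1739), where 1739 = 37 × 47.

Pull out 2^3: since 1739 ≡ 3 (mod 8), (2/1739) = -1, so (2/1739)^3 = -1.
Reciprocity: 7 ≡ 3 and 1739 ≡ 3 (mod 4), so (7/1739) = −(1739/7).
Reduce top mod 7: now compute (3/7).
Reciprocity: 3 ≡ 3 and 7 ≡ 3 (mod 4), so (3/7) = −(7/3).
Reduce top mod 3: now compute (1/3).
Reached (1/3) = 1. Collecting the sign flips along the way, the symbol is -1.

-1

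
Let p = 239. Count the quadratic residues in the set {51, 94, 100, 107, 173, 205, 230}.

(51/239) = +1 → QR.
(94/239) = -1 → non-residue.
(100/239) = +1 → QR.
(107/239) = -1 → non-residue.
(173/239) = -1 → non-residue.
(205/239) = -1 → non-residue.
(230/239) = -1 → non-residue.
Total quadratic residues among the 7: 2.

2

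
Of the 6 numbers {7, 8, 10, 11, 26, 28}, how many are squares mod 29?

(7/29) = +1 → QR.
(8/29) = -1 → non-residue.
(10/29) = -1 → non-residue.
(11/29) = -1 → non-residue.
(26/29) = -1 → non-residue.
(28/29) = +1 → QR.
Total quadratic residues among the 6: 2.

2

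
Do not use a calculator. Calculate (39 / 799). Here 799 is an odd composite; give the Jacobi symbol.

1

Reciprocity: 39 ≡ 3 and 799 ≡ 3 (mod 4), so (39/799) = −(799/39).
Reduce top mod 39: now compute (19/39).
Reciprocity: 19 ≡ 3 and 39 ≡ 3 (mod 4), so (19/39) = −(39/19).
Reduce top mod 19: now compute (1/19).
Reached (1/19) = 1. Collecting the sign flips along the way, the symbol is +1.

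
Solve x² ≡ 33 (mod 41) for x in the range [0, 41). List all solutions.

19, 22

41 ≡ 1 (mod 4), so we find a root by search.
Trying successive values, 19² = 361 ≡ 33 (mod 41). The other root is 41 − 19 = 22.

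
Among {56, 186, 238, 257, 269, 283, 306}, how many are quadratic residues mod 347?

(56/347) = +1 → QR.
(186/347) = -1 → non-residue.
(238/347) = -1 → non-residue.
(257/347) = -1 → non-residue.
(269/347) = +1 → QR.
(283/347) = -1 → non-residue.
(306/347) = +1 → QR.
Total quadratic residues among the 7: 3.

3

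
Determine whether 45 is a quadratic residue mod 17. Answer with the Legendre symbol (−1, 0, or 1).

First reduce: 45 ≡ 11 (mod 17).
Reciprocity: 11 ≡ 3 and 17 ≡ 1 (mod 4), so (11/17) = +(17/11).
Reduce top mod 11: now compute (6/11).
Pull out 2: since 11 ≡ 3 (mod 8), (2/11) = -1.
Reciprocity: 3 ≡ 3 and 11 ≡ 3 (mod 4), so (3/11) = −(11/3).
Reduce top mod 3: now compute (2/3).
Pull out 2: since 3 ≡ 3 (mod 8), (2/3) = -1.
Reached (1/3) = 1. Collecting the sign flips along the way, the symbol is -1.

-1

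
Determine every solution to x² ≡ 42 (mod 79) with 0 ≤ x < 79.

Since 79 ≡ 3 (mod 4), a square root of 42 is 42^((79+1)/4) = 42^20 mod 79.
Repeated squaring: 42^2≡26, 42^4≡44, 42^8≡40, 42^16≡20 (mod 79).
42^20 = 42^(16+4) ≡ 11 (mod 79).
Check: 11² = 121 ≡ 42 (mod 79). The two roots are 11 and 68.

11, 68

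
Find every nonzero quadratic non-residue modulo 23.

5,7,10,11,14,15,17,19,20,21,22

Square k = 1,…,11 (k and 23−k give the same square):
1²=1, 2²=4, 3²=9, 4²=16, 5²≡2, 6²≡13, 7²≡3, 8²≡18, 9²≡12, 10²≡8, 11²≡6 (mod 23).
The residues are {1, 2, 3, 4, 6, 8, 9, 12, 13, 16, 18}; the non-residues are the remaining 11 nonzero classes.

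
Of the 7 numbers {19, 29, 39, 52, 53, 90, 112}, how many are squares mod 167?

(19/167) = +1 → QR.
(29/167) = +1 → QR.
(39/167) = -1 → non-residue.
(52/167) = -1 → non-residue.
(53/167) = -1 → non-residue.
(90/167) = -1 → non-residue.
(112/167) = +1 → QR.
Total quadratic residues among the 7: 3.

3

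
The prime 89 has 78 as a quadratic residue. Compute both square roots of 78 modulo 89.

16, 73

89 ≡ 1 (mod 4), so we find a root by search.
Trying successive values, 16² = 256 ≡ 78 (mod 89). The other root is 89 − 16 = 73.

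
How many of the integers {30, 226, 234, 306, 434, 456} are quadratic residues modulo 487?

1

(30/487) = +1 → QR.
(226/487) = -1 → non-residue.
(234/487) = -1 → non-residue.
(306/487) = -1 → non-residue.
(434/487) = -1 → non-residue.
(456/487) = -1 → non-residue.
Total quadratic residues among the 6: 1.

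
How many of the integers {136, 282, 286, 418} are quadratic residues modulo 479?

(136/479) = -1 → non-residue.
(282/479) = -1 → non-residue.
(286/479) = -1 → non-residue.
(418/479) = -1 → non-residue.
Total quadratic residues among the 4: 0.

0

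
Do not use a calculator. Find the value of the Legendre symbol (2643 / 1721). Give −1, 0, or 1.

First reduce: 2643 ≡ 922 (mod 1721).
Pull out 2: since 1721 ≡ 1 (mod 8), (2/1721) = +1.
Reciprocity: 461 ≡ 1 and 1721 ≡ 1 (mod 4), so (461/1721) = +(1721/461).
Reduce top mod 461: now compute (338/461).
Pull out 2: since 461 ≡ 5 (mod 8), (2/461) = -1.
Reciprocity: 169 ≡ 1 and 461 ≡ 1 (mod 4), so (169/461) = +(461/169).
Reduce top mod 169: now compute (123/169).
Reciprocity: 123 ≡ 3 and 169 ≡ 1 (mod 4), so (123/169) = +(169/123).
Reduce top mod 123: now compute (46/123).
Pull out 2: since 123 ≡ 3 (mod 8), (2/123) = -1.
Reciprocity: 23 ≡ 3 and 123 ≡ 3 (mod 4), so (23/123) = −(123/23).
Reduce top mod 23: now compute (8/23).
Pull out 2^3: since 23 ≡ 7 (mod 8), (2/23) = +1, so (2/23)^3 = +1.
Reached (1/23) = 1. Collecting the sign flips along the way, the symbol is -1.

-1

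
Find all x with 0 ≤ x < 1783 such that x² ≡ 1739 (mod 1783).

810, 973

Since 1783 ≡ 3 (mod 4), a square root of 1739 is 1739^((1783+1)/4) = 1739^446 mod 1783.
Repeated squaring: 1739^2≡153, 1739^4≡230, 1739^8≡1193, 1739^16≡415, 1739^32≡1057, 1739^64≡1091, 1739^128≡1020, 1739^256≡911 (mod 1783).
1739^446 = 1739^(256+128+32+16+8+4+2) ≡ 973 (mod 1783).
Check: 973² = 946729 ≡ 1739 (mod 1783). The two roots are 810 and 973.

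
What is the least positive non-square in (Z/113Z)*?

(2/113) = +1, so 2 is a residue.
(3/113) = −1, so 3 is the smallest positive non-residue mod 113.

3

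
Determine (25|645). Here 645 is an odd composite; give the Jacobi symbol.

Reciprocity: 25 ≡ 1 and 645 ≡ 1 (mod 4), so (25/645) = +(645/25).
Reduce top mod 25: now compute (20/25).
Pull out 2^2: since 25 ≡ 1 (mod 8), (2/25) = +1, so (2/25)^2 = +1.
Reciprocity: 5 ≡ 1 and 25 ≡ 1 (mod 4), so (5/25) = +(25/5).
Reduce top mod 5: now compute (0/5).
Top reduces to 0: gcd > 1, so the symbol is 0.

0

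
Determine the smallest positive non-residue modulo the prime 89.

3

(2/89) = +1, so 2 is a residue.
(3/89) = −1, so 3 is the smallest positive non-residue mod 89.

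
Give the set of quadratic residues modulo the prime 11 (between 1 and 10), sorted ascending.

Square k = 1,…,5 (k and 11−k give the same square):
1²=1, 2²=4, 3²=9, 4²≡5, 5²≡3 (mod 11).
So the quadratic residues mod 11 are {1, 3, 4, 5, 9}.

1 3 4 5 9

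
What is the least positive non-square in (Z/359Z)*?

7

(2/359) = +1, so 2 is a residue.
(3/359) = +1, so 3 is a residue.
(4/359) = +1, so 4 is a residue.
(5/359) = +1, so 5 is a residue.
(6/359) = +1, so 6 is a residue.
(7/359) = −1, so 7 is the smallest positive non-residue mod 359.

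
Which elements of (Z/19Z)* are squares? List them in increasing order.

Square k = 1,…,9 (k and 19−k give the same square):
1²=1, 2²=4, 3²=9, 4²=16, 5²≡6, 6²≡17, 7²≡11, 8²≡7, 9²≡5 (mod 19).
So the quadratic residues mod 19 are {1, 4, 5, 6, 7, 9, 11, 16, 17}.

1, 4, 5, 6, 7, 9, 11, 16, 17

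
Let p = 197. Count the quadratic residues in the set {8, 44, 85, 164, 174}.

3

(8/197) = -1 → non-residue.
(44/197) = -1 → non-residue.
(85/197) = +1 → QR.
(164/197) = +1 → QR.
(174/197) = +1 → QR.
Total quadratic residues among the 5: 3.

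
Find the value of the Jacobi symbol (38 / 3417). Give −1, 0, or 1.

Pull out 2: since 3417 ≡ 1 (mod 8), (2/3417) = +1.
Reciprocity: 19 ≡ 3 and 3417 ≡ 1 (mod 4), so (19/3417) = +(3417/19).
Reduce top mod 19: now compute (16/19).
Pull out 2^4: since 19 ≡ 3 (mod 8), (2/19) = -1, so (2/19)^4 = +1.
Reached (1/19) = 1. Collecting the sign flips along the way, the symbol is +1.

1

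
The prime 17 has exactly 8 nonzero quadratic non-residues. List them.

Square k = 1,…,8 (k and 17−k give the same square):
1²=1, 2²=4, 3²=9, 4²=16, 5²≡8, 6²≡2, 7²≡15, 8²≡13 (mod 17).
The residues are {1, 2, 4, 8, 9, 13, 15, 16}; the non-residues are the remaining 8 nonzero classes.

3, 5, 6, 7, 10, 11, 12, 14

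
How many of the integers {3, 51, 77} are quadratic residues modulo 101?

(3/101) = -1 → non-residue.
(51/101) = -1 → non-residue.
(77/101) = +1 → QR.
Total quadratic residues among the 3: 1.

1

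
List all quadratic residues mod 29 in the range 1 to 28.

1 4 5 6 7 9 13 16 20 22 23 24 25 28

Square k = 1,…,14 (k and 29−k give the same square):
1²=1, 2²=4, 3²=9, 4²=16, 5²=25, 6²≡7, 7²≡20, 8²≡6, 9²≡23, 10²≡13, 11²≡5, 12²≡28, 13²≡24, 14²≡22 (mod 29).
So the quadratic residues mod 29 are {1, 4, 5, 6, 7, 9, 13, 16, 20, 22, 23, 24, 25, 28}.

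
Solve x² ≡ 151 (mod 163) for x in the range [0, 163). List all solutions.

71, 92

Since 163 ≡ 3 (mod 4), a square root of 151 is 151^((163+1)/4) = 151^41 mod 163.
Repeated squaring: 151^2≡144, 151^4≡35, 151^8≡84, 151^16≡47, 151^32≡90 (mod 163).
151^41 = 151^(32+8+1) ≡ 71 (mod 163).
Check: 71² = 5041 ≡ 151 (mod 163). The two roots are 71 and 92.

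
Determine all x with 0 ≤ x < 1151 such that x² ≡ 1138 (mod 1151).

421, 730

Since 1151 ≡ 3 (mod 4), a square root of 1138 is 1138^((1151+1)/4) = 1138^288 mod 1151.
Repeated squaring: 1138^2≡169, 1138^4≡937, 1138^8≡907, 1138^16≡835, 1138^32≡870, 1138^64≡693, 1138^128≡282, 1138^256≡105 (mod 1151).
1138^288 = 1138^(256+32) ≡ 421 (mod 1151).
Check: 421² = 177241 ≡ 1138 (mod 1151). The two roots are 421 and 730.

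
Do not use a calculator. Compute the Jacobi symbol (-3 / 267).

0

First reduce: -3 ≡ 264 (mod 267).
Pull out 2^3: since 267 ≡ 3 (mod 8), (2/267) = -1, so (2/267)^3 = -1.
Reciprocity: 33 ≡ 1 and 267 ≡ 3 (mod 4), so (33/267) = +(267/33).
Reduce top mod 33: now compute (3/33).
Reciprocity: 3 ≡ 3 and 33 ≡ 1 (mod 4), so (3/33) = +(33/3).
Reduce top mod 3: now compute (0/3).
Top reduces to 0: gcd > 1, so the symbol is 0.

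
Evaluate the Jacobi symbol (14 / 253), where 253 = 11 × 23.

Pull out 2: since 253 ≡ 5 (mod 8), (2/253) = -1.
Reciprocity: 7 ≡ 3 and 253 ≡ 1 (mod 4), so (7/253) = +(253/7).
Reduce top mod 7: now compute (1/7).
Reached (1/7) = 1. Collecting the sign flips along the way, the symbol is -1.

-1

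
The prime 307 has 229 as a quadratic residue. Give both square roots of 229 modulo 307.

Since 307 ≡ 3 (mod 4), a square root of 229 is 229^((307+1)/4) = 229^77 mod 307.
Repeated squaring: 229^2≡251, 229^4≡66, 229^8≡58, 229^16≡294, 229^32≡169, 229^64≡10 (mod 307).
229^77 = 229^(64+8+4+1) ≡ 42 (mod 307).
Check: 42² = 1764 ≡ 229 (mod 307). The two roots are 42 and 265.

42, 265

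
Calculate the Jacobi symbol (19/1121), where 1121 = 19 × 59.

Reciprocity: 19 ≡ 3 and 1121 ≡ 1 (mod 4), so (19/1121) = +(1121/19).
Reduce top mod 19: now compute (0/19).
Top reduces to 0: gcd > 1, so the symbol is 0.

0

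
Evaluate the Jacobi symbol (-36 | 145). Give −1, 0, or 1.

First reduce: -36 ≡ 109 (mod 145).
Reciprocity: 109 ≡ 1 and 145 ≡ 1 (mod 4), so (109/145) = +(145/109).
Reduce top mod 109: now compute (36/109).
Pull out 2^2: since 109 ≡ 5 (mod 8), (2/109) = -1, so (2/109)^2 = +1.
Reciprocity: 9 ≡ 1 and 109 ≡ 1 (mod 4), so (9/109) = +(109/9).
Reduce top mod 9: now compute (1/9).
Reached (1/9) = 1. Collecting the sign flips along the way, the symbol is +1.

1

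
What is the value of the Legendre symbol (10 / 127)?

-1

Pull out 2: since 127 ≡ 7 (mod 8), (2/127) = +1.
Reciprocity: 5 ≡ 1 and 127 ≡ 3 (mod 4), so (5/127) = +(127/5).
Reduce top mod 5: now compute (2/5).
Pull out 2: since 5 ≡ 5 (mod 8), (2/5) = -1.
Reached (1/5) = 1. Collecting the sign flips along the way, the symbol is -1.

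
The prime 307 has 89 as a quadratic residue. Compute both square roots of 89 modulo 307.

Since 307 ≡ 3 (mod 4), a square root of 89 is 89^((307+1)/4) = 89^77 mod 307.
Repeated squaring: 89^2≡246, 89^4≡37, 89^8≡141, 89^16≡233, 89^32≡257, 89^64≡44 (mod 307).
89^77 = 89^(64+8+4+1) ≡ 150 (mod 307).
Check: 150² = 22500 ≡ 89 (mod 307). The two roots are 150 and 157.

150, 157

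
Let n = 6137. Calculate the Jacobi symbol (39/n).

Reciprocity: 39 ≡ 3 and 6137 ≡ 1 (mod 4), so (39/6137) = +(6137/39).
Reduce top mod 39: now compute (14/39).
Pull out 2: since 39 ≡ 7 (mod 8), (2/39) = +1.
Reciprocity: 7 ≡ 3 and 39 ≡ 3 (mod 4), so (7/39) = −(39/7).
Reduce top mod 7: now compute (4/7).
Pull out 2^2: since 7 ≡ 7 (mod 8), (2/7) = +1, so (2/7)^2 = +1.
Reached (1/7) = 1. Collecting the sign flips along the way, the symbol is -1.

-1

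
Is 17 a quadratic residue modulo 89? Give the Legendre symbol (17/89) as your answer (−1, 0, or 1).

Reciprocity: 17 ≡ 1 and 89 ≡ 1 (mod 4), so (17/89) = +(89/17).
Reduce top mod 17: now compute (4/17).
Pull out 2^2: since 17 ≡ 1 (mod 8), (2/17) = +1, so (2/17)^2 = +1.
Reached (1/17) = 1. Collecting the sign flips along the way, the symbol is +1.

1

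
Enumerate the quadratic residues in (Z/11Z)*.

Square k = 1,…,5 (k and 11−k give the same square):
1²=1, 2²=4, 3²=9, 4²≡5, 5²≡3 (mod 11).
So the quadratic residues mod 11 are {1, 3, 4, 5, 9}.

1 3 4 5 9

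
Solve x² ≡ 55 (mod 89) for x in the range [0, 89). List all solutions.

12, 77

89 ≡ 1 (mod 4), so we find a root by search.
Trying successive values, 12² = 144 ≡ 55 (mod 89). The other root is 89 − 12 = 77.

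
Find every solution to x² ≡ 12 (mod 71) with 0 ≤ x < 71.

Since 71 ≡ 3 (mod 4), a square root of 12 is 12^((71+1)/4) = 12^18 mod 71.
Repeated squaring: 12^2≡2, 12^4≡4, 12^8≡16, 12^16≡43 (mod 71).
12^18 = 12^(16+2) ≡ 15 (mod 71).
Check: 15² = 225 ≡ 12 (mod 71). The two roots are 15 and 56.

15, 56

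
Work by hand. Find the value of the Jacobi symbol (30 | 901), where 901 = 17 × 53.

Pull out 2: since 901 ≡ 5 (mod 8), (2/901) = -1.
Reciprocity: 15 ≡ 3 and 901 ≡ 1 (mod 4), so (15/901) = +(901/15).
Reduce top mod 15: now compute (1/15).
Reached (1/15) = 1. Collecting the sign flips along the way, the symbol is -1.

-1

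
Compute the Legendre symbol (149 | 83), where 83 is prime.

First reduce: 149 ≡ 66 (mod 83).
Pull out 2: since 83 ≡ 3 (mod 8), (2/83) = -1.
Reciprocity: 33 ≡ 1 and 83 ≡ 3 (mod 4), so (33/83) = +(83/33).
Reduce top mod 33: now compute (17/33).
Reciprocity: 17 ≡ 1 and 33 ≡ 1 (mod 4), so (17/33) = +(33/17).
Reduce top mod 17: now compute (16/17).
Pull out 2^4: since 17 ≡ 1 (mod 8), (2/17) = +1, so (2/17)^4 = +1.
Reached (1/17) = 1. Collecting the sign flips along the way, the symbol is -1.

-1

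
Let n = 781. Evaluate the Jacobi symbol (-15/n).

1

First reduce: -15 ≡ 766 (mod 781).
Pull out 2: since 781 ≡ 5 (mod 8), (2/781) = -1.
Reciprocity: 383 ≡ 3 and 781 ≡ 1 (mod 4), so (383/781) = +(781/383).
Reduce top mod 383: now compute (15/383).
Reciprocity: 15 ≡ 3 and 383 ≡ 3 (mod 4), so (15/383) = −(383/15).
Reduce top mod 15: now compute (8/15).
Pull out 2^3: since 15 ≡ 7 (mod 8), (2/15) = +1, so (2/15)^3 = +1.
Reached (1/15) = 1. Collecting the sign flips along the way, the symbol is +1.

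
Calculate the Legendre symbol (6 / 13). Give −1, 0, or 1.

Pull out 2: since 13 ≡ 5 (mod 8), (2/13) = -1.
Reciprocity: 3 ≡ 3 and 13 ≡ 1 (mod 4), so (3/13) = +(13/3).
Reduce top mod 3: now compute (1/3).
Reached (1/3) = 1. Collecting the sign flips along the way, the symbol is -1.

-1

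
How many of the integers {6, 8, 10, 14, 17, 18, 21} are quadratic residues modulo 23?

3

(6/23) = +1 → QR.
(8/23) = +1 → QR.
(10/23) = -1 → non-residue.
(14/23) = -1 → non-residue.
(17/23) = -1 → non-residue.
(18/23) = +1 → QR.
(21/23) = -1 → non-residue.
Total quadratic residues among the 7: 3.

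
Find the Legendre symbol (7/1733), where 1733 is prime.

1

Reciprocity: 7 ≡ 3 and 1733 ≡ 1 (mod 4), so (7/1733) = +(1733/7).
Reduce top mod 7: now compute (4/7).
Pull out 2^2: since 7 ≡ 7 (mod 8), (2/7) = +1, so (2/7)^2 = +1.
Reached (1/7) = 1. Collecting the sign flips along the way, the symbol is +1.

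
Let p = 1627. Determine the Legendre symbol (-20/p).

First reduce: -20 ≡ 1607 (mod 1627).
Reciprocity: 1607 ≡ 3 and 1627 ≡ 3 (mod 4), so (1607/1627) = −(1627/1607).
Reduce top mod 1607: now compute (20/1607).
Pull out 2^2: since 1607 ≡ 7 (mod 8), (2/1607) = +1, so (2/1607)^2 = +1.
Reciprocity: 5 ≡ 1 and 1607 ≡ 3 (mod 4), so (5/1607) = +(1607/5).
Reduce top mod 5: now compute (2/5).
Pull out 2: since 5 ≡ 5 (mod 8), (2/5) = -1.
Reached (1/5) = 1. Collecting the sign flips along the way, the symbol is +1.

1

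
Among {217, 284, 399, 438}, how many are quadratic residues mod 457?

2

(217/457) = -1 → non-residue.
(284/457) = -1 → non-residue.
(399/457) = +1 → QR.
(438/457) = +1 → QR.
Total quadratic residues among the 4: 2.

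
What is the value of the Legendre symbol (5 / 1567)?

Reciprocity: 5 ≡ 1 and 1567 ≡ 3 (mod 4), so (5/1567) = +(1567/5).
Reduce top mod 5: now compute (2/5).
Pull out 2: since 5 ≡ 5 (mod 8), (2/5) = -1.
Reached (1/5) = 1. Collecting the sign flips along the way, the symbol is -1.

-1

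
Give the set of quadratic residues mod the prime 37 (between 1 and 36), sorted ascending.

1,3,4,7,9,10,11,12,16,21,25,26,27,28,30,33,34,36

Square k = 1,…,18 (k and 37−k give the same square):
1²=1, 2²=4, 3²=9, 4²=16, 5²=25, 6²=36, 7²≡12, 8²≡27, 9²≡7, 10²≡26, 11²≡10, 12²≡33, 13²≡21, 14²≡11, 15²≡3, 16²≡34, 17²≡30, 18²≡28 (mod 37).
So the quadratic residues mod 37 are {1, 3, 4, 7, 9, 10, 11, 12, 16, 21, 25, 26, 27, 28, 30, 33, 34, 36}.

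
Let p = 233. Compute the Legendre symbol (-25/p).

First reduce: -25 ≡ 208 (mod 233).
Pull out 2^4: since 233 ≡ 1 (mod 8), (2/233) = +1, so (2/233)^4 = +1.
Reciprocity: 13 ≡ 1 and 233 ≡ 1 (mod 4), so (13/233) = +(233/13).
Reduce top mod 13: now compute (12/13).
Pull out 2^2: since 13 ≡ 5 (mod 8), (2/13) = -1, so (2/13)^2 = +1.
Reciprocity: 3 ≡ 3 and 13 ≡ 1 (mod 4), so (3/13) = +(13/3).
Reduce top mod 3: now compute (1/3).
Reached (1/3) = 1. Collecting the sign flips along the way, the symbol is +1.

1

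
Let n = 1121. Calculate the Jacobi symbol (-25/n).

First reduce: -25 ≡ 1096 (mod 1121).
Pull out 2^3: since 1121 ≡ 1 (mod 8), (2/1121) = +1, so (2/1121)^3 = +1.
Reciprocity: 137 ≡ 1 and 1121 ≡ 1 (mod 4), so (137/1121) = +(1121/137).
Reduce top mod 137: now compute (25/137).
Reciprocity: 25 ≡ 1 and 137 ≡ 1 (mod 4), so (25/137) = +(137/25).
Reduce top mod 25: now compute (12/25).
Pull out 2^2: since 25 ≡ 1 (mod 8), (2/25) = +1, so (2/25)^2 = +1.
Reciprocity: 3 ≡ 3 and 25 ≡ 1 (mod 4), so (3/25) = +(25/3).
Reduce top mod 3: now compute (1/3).
Reached (1/3) = 1. Collecting the sign flips along the way, the symbol is +1.

1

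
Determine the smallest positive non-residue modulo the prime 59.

(2/59) = −1, so 2 is the smallest positive non-residue mod 59.

2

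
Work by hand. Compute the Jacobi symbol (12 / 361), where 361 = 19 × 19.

1

Pull out 2^2: since 361 ≡ 1 (mod 8), (2/361) = +1, so (2/361)^2 = +1.
Reciprocity: 3 ≡ 3 and 361 ≡ 1 (mod 4), so (3/361) = +(361/3).
Reduce top mod 3: now compute (1/3).
Reached (1/3) = 1. Collecting the sign flips along the way, the symbol is +1.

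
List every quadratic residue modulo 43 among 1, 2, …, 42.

Square k = 1,…,21 (k and 43−k give the same square):
1²=1, 2²=4, 3²=9, 4²=16, 5²=25, 6²=36, 7²≡6, 8²≡21, 9²≡38, 10²≡14, 11²≡35, 12²≡15, 13²≡40, 14²≡24, 15²≡10, 16²≡41, 17²≡31, 18²≡23, 19²≡17, 20²≡13, 21²≡11 (mod 43).
So the quadratic residues mod 43 are {1, 4, 6, 9, 10, 11, 13, 14, 15, 16, 17, 21, 23, 24, 25, 31, 35, 36, 38, 40, 41}.

1, 4, 6, 9, 10, 11, 13, 14, 15, 16, 17, 21, 23, 24, 25, 31, 35, 36, 38, 40, 41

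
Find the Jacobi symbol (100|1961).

Pull out 2^2: since 1961 ≡ 1 (mod 8), (2/1961) = +1, so (2/1961)^2 = +1.
Reciprocity: 25 ≡ 1 and 1961 ≡ 1 (mod 4), so (25/1961) = +(1961/25).
Reduce top mod 25: now compute (11/25).
Reciprocity: 11 ≡ 3 and 25 ≡ 1 (mod 4), so (11/25) = +(25/11).
Reduce top mod 11: now compute (3/11).
Reciprocity: 3 ≡ 3 and 11 ≡ 3 (mod 4), so (3/11) = −(11/3).
Reduce top mod 3: now compute (2/3).
Pull out 2: since 3 ≡ 3 (mod 8), (2/3) = -1.
Reached (1/3) = 1. Collecting the sign flips along the way, the symbol is +1.

1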